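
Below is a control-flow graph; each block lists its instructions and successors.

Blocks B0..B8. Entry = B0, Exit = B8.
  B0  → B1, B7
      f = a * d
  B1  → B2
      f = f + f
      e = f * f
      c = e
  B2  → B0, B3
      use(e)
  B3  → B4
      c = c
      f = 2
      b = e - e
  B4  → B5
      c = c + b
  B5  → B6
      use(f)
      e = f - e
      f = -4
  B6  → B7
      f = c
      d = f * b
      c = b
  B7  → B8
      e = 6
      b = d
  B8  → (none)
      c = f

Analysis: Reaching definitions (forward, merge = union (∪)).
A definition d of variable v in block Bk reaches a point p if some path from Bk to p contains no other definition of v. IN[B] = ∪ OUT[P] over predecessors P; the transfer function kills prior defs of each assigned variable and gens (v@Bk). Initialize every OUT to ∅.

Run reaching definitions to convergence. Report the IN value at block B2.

Fixpoint table:
  B0:   IN={c@B1, e@B1, f@B1}   OUT={c@B1, e@B1, f@B0}
  B1:   IN={c@B1, e@B1, f@B0}   OUT={c@B1, e@B1, f@B1}
  B2:   IN={c@B1, e@B1, f@B1}   OUT={c@B1, e@B1, f@B1}
  B3:   IN={c@B1, e@B1, f@B1}   OUT={b@B3, c@B3, e@B1, f@B3}
  B4:   IN={b@B3, c@B3, e@B1, f@B3}   OUT={b@B3, c@B4, e@B1, f@B3}
  B5:   IN={b@B3, c@B4, e@B1, f@B3}   OUT={b@B3, c@B4, e@B5, f@B5}
  B6:   IN={b@B3, c@B4, e@B5, f@B5}   OUT={b@B3, c@B6, d@B6, e@B5, f@B6}
  B7:   IN={b@B3, c@B1, c@B6, d@B6, e@B1, e@B5, f@B0, f@B6}   OUT={b@B7, c@B1, c@B6, d@B6, e@B7, f@B0, f@B6}
  B8:   IN={b@B7, c@B1, c@B6, d@B6, e@B7, f@B0, f@B6}   OUT={b@B7, c@B8, d@B6, e@B7, f@B0, f@B6}

Merge at B2: IN[B2] = OUT[B1] = {c@B1, e@B1, f@B1}

Answer: {c@B1, e@B1, f@B1}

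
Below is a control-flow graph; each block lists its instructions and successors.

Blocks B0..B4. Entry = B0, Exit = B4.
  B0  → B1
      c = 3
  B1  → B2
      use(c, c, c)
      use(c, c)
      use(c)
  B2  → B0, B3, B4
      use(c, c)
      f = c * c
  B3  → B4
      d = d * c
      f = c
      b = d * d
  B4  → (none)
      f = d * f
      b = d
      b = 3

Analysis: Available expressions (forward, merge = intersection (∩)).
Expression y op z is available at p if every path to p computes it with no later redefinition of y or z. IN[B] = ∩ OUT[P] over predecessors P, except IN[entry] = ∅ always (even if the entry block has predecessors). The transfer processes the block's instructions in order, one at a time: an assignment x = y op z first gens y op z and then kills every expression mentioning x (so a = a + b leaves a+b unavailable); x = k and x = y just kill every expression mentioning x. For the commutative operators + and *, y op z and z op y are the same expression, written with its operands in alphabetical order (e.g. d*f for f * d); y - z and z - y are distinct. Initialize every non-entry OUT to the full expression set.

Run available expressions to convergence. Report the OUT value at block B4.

Answer: {c*c}

Working:
Per-block solution:
  B0:  IN={}  OUT={}
  B1:  IN={}  OUT={}
  B2:  IN={}  OUT={c*c}
  B3:  IN={c*c}  OUT={c*c, d*d}
  B4:  IN={c*c}  OUT={c*c}

Merge at B4: IN[B4] = OUT[B2] ∩ OUT[B3] = {c*c}
Applying B4's transfer function to that IN value gives OUT[B4] (row B4 above).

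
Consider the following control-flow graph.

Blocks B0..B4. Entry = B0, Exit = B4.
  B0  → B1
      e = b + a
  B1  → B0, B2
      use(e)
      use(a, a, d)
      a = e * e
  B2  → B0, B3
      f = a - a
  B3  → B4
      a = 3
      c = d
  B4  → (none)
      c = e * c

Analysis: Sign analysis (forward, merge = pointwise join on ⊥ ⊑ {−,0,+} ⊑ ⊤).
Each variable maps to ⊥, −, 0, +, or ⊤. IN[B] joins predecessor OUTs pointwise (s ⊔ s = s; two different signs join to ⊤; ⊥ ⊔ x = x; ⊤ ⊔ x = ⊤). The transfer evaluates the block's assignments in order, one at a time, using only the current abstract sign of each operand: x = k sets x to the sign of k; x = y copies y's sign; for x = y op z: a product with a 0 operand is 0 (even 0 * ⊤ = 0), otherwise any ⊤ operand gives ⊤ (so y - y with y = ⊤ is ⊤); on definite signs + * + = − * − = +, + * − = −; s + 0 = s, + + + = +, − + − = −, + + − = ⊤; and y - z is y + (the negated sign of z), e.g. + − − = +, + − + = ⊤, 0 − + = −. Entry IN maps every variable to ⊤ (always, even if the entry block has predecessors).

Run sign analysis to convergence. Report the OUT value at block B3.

Per-block solution:
  B0:   IN=(all ⊤)   OUT=(all ⊤)
  B1:   IN=(all ⊤)   OUT=(all ⊤)
  B2:   IN=(all ⊤)   OUT=(all ⊤)
  B3:   IN=(all ⊤)   OUT={a:+; rest ⊤}
  B4:   IN={a:+; rest ⊤}   OUT={a:+; rest ⊤}

Merge at B3: IN[B3] = OUT[B2] = {a: ⊤, b: ⊤, c: ⊤, d: ⊤, e: ⊤, f: ⊤}
Applying B3's transfer function to that IN value gives OUT[B3] (row B3 above).

Answer: {a: +, b: ⊤, c: ⊤, d: ⊤, e: ⊤, f: ⊤}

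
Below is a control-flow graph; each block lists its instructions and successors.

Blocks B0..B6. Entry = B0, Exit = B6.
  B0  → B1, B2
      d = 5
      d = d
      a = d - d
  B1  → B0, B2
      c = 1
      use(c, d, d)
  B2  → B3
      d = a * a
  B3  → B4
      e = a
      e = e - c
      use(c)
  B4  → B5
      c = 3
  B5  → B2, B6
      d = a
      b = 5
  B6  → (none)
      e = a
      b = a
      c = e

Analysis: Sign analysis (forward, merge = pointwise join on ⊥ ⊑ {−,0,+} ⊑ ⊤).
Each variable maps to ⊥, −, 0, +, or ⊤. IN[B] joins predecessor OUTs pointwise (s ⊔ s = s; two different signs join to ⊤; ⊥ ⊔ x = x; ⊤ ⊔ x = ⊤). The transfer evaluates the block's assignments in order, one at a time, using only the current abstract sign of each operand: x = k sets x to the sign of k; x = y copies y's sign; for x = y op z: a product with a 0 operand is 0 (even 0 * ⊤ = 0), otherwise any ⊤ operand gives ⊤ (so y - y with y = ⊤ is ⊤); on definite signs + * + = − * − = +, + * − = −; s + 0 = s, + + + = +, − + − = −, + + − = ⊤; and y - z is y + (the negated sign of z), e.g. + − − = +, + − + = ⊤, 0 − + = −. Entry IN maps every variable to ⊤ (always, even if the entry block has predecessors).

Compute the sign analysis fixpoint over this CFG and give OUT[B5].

Converged values:
  B0:  IN=(all ⊤)  OUT={d:+; rest ⊤}
  B1:  IN={d:+; rest ⊤}  OUT={c:+, d:+; rest ⊤}
  B2:  IN=(all ⊤)  OUT=(all ⊤)
  B3:  IN=(all ⊤)  OUT=(all ⊤)
  B4:  IN=(all ⊤)  OUT={c:+; rest ⊤}
  B5:  IN={c:+; rest ⊤}  OUT={b:+, c:+; rest ⊤}
  B6:  IN={b:+, c:+; rest ⊤}  OUT=(all ⊤)

Merge at B5: IN[B5] = OUT[B4] = {a: ⊤, b: ⊤, c: +, d: ⊤, e: ⊤, f: ⊤}
Applying B5's transfer function to that IN value gives OUT[B5] (row B5 above).

Answer: {a: ⊤, b: +, c: +, d: ⊤, e: ⊤, f: ⊤}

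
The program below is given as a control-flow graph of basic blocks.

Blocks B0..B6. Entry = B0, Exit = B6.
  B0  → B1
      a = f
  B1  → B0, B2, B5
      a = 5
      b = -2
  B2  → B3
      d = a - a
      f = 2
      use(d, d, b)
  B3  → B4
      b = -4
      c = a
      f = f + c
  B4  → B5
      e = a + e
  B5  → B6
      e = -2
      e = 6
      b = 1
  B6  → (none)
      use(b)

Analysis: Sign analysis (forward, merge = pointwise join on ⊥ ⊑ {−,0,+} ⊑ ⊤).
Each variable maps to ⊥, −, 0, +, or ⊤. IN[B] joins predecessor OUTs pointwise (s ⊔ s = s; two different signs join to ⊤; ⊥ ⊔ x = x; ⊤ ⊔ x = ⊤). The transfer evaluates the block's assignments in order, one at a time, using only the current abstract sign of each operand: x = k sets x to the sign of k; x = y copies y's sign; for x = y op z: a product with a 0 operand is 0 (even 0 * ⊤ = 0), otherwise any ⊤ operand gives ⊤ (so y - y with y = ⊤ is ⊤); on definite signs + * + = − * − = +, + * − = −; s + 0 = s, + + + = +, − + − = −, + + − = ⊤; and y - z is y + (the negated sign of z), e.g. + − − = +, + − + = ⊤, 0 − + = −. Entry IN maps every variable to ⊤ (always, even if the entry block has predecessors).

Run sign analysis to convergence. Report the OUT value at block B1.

Fixpoint table:
  B0: | IN=(all ⊤) | OUT=(all ⊤)
  B1: | IN=(all ⊤) | OUT={a:+, b:-; rest ⊤}
  B2: | IN={a:+, b:-; rest ⊤} | OUT={a:+, b:-, f:+; rest ⊤}
  B3: | IN={a:+, b:-, f:+; rest ⊤} | OUT={a:+, b:-, c:+, f:+; rest ⊤}
  B4: | IN={a:+, b:-, c:+, f:+; rest ⊤} | OUT={a:+, b:-, c:+, f:+; rest ⊤}
  B5: | IN={a:+, b:-; rest ⊤} | OUT={a:+, b:+, e:+; rest ⊤}
  B6: | IN={a:+, b:+, e:+; rest ⊤} | OUT={a:+, b:+, e:+; rest ⊤}

Merge at B1: IN[B1] = OUT[B0] = {a: ⊤, b: ⊤, c: ⊤, d: ⊤, e: ⊤, f: ⊤}
Applying B1's transfer function to that IN value gives OUT[B1] (row B1 above).

Answer: {a: +, b: -, c: ⊤, d: ⊤, e: ⊤, f: ⊤}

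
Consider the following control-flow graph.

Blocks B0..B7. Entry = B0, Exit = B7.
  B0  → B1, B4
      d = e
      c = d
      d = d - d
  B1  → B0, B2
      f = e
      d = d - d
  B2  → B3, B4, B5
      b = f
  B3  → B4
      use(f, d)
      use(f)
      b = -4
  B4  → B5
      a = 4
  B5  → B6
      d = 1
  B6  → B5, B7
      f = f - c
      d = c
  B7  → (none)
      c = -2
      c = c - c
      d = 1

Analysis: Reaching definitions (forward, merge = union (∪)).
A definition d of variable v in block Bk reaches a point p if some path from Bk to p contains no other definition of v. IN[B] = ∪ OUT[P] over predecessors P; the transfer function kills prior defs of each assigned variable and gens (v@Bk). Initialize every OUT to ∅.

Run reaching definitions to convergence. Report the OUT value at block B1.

Converged values:
  B0: | IN={c@B0, d@B1, f@B1} | OUT={c@B0, d@B0, f@B1}
  B1: | IN={c@B0, d@B0, f@B1} | OUT={c@B0, d@B1, f@B1}
  B2: | IN={c@B0, d@B1, f@B1} | OUT={b@B2, c@B0, d@B1, f@B1}
  B3: | IN={b@B2, c@B0, d@B1, f@B1} | OUT={b@B3, c@B0, d@B1, f@B1}
  B4: | IN={b@B2, b@B3, c@B0, d@B0, d@B1, f@B1} | OUT={a@B4, b@B2, b@B3, c@B0, d@B0, d@B1, f@B1}
  B5: | IN={a@B4, b@B2, b@B3, c@B0, d@B0, d@B1, d@B6, f@B1, f@B6} | OUT={a@B4, b@B2, b@B3, c@B0, d@B5, f@B1, f@B6}
  B6: | IN={a@B4, b@B2, b@B3, c@B0, d@B5, f@B1, f@B6} | OUT={a@B4, b@B2, b@B3, c@B0, d@B6, f@B6}
  B7: | IN={a@B4, b@B2, b@B3, c@B0, d@B6, f@B6} | OUT={a@B4, b@B2, b@B3, c@B7, d@B7, f@B6}

Merge at B1: IN[B1] = OUT[B0] = {c@B0, d@B0, f@B1}
Applying B1's transfer function to that IN value gives OUT[B1] (row B1 above).

Answer: {c@B0, d@B1, f@B1}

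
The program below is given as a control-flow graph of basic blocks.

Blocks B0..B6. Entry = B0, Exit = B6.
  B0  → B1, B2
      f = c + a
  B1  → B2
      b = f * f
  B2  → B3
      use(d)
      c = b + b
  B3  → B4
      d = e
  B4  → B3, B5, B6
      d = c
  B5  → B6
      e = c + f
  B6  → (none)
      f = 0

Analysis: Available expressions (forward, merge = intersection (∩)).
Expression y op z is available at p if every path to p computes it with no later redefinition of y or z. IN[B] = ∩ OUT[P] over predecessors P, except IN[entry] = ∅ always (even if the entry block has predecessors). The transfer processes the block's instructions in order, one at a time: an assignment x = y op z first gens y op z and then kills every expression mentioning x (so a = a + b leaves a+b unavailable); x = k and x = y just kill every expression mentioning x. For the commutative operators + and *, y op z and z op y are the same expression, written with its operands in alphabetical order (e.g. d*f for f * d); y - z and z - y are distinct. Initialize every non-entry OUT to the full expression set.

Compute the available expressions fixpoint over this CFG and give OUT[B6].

Converged values:
  B0:  IN={}  OUT={a+c}
  B1:  IN={a+c}  OUT={a+c, f*f}
  B2:  IN={a+c}  OUT={b+b}
  B3:  IN={b+b}  OUT={b+b}
  B4:  IN={b+b}  OUT={b+b}
  B5:  IN={b+b}  OUT={b+b, c+f}
  B6:  IN={b+b}  OUT={b+b}

Merge at B6: IN[B6] = OUT[B4] ∩ OUT[B5] = {b+b}
Applying B6's transfer function to that IN value gives OUT[B6] (row B6 above).

Answer: {b+b}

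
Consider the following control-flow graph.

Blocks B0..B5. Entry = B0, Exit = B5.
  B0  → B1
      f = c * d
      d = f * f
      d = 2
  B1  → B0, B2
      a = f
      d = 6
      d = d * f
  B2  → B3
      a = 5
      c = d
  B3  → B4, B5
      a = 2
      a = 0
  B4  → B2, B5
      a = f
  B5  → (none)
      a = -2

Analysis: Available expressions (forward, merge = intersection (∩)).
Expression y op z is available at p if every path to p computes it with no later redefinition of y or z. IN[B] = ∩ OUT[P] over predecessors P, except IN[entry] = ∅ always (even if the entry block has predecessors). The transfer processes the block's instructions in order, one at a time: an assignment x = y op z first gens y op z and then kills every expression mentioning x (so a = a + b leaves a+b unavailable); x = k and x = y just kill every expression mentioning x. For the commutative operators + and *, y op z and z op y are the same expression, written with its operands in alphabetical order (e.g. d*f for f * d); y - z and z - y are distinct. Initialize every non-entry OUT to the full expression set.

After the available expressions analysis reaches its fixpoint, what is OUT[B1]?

Answer: {f*f}

Working:
Per-block solution:
  B0:  IN={}  OUT={f*f}
  B1:  IN={f*f}  OUT={f*f}
  B2:  IN={f*f}  OUT={f*f}
  B3:  IN={f*f}  OUT={f*f}
  B4:  IN={f*f}  OUT={f*f}
  B5:  IN={f*f}  OUT={f*f}

Merge at B1: IN[B1] = OUT[B0] = {f*f}
Applying B1's transfer function to that IN value gives OUT[B1] (row B1 above).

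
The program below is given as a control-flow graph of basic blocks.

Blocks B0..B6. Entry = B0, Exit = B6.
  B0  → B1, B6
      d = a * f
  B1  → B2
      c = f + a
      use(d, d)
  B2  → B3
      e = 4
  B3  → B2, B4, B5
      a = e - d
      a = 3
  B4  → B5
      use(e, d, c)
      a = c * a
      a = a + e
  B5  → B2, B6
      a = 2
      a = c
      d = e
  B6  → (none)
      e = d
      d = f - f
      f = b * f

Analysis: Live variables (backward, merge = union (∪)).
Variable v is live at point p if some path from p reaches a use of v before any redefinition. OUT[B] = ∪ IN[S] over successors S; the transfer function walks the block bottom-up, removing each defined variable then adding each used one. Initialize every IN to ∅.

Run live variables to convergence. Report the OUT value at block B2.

Converged values:
  B0:   IN={a, b, f}   OUT={a, b, d, f}
  B1:   IN={a, b, d, f}   OUT={b, c, d, f}
  B2:   IN={b, c, d, f}   OUT={b, c, d, e, f}
  B3:   IN={b, c, d, e, f}   OUT={a, b, c, d, e, f}
  B4:   IN={a, b, c, d, e, f}   OUT={b, c, e, f}
  B5:   IN={b, c, e, f}   OUT={b, c, d, f}
  B6:   IN={b, d, f}   OUT={}

Merge at B2: OUT[B2] = IN[B3] = {b, c, d, e, f}

Answer: {b, c, d, e, f}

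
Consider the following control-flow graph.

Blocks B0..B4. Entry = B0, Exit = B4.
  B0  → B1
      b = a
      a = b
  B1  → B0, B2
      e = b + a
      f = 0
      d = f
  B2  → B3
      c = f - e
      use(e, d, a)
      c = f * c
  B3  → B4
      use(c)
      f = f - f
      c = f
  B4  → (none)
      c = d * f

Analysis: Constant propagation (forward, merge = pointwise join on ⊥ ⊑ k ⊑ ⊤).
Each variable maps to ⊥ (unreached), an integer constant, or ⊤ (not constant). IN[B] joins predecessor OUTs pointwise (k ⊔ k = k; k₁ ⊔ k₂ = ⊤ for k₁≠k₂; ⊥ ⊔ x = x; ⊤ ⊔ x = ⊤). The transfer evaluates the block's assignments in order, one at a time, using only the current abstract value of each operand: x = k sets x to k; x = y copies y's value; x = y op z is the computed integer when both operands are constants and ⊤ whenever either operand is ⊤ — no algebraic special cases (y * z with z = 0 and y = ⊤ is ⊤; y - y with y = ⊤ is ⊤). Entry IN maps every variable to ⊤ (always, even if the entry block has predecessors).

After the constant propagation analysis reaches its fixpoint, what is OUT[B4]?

Per-block solution:
  B0:  IN=(all ⊤)  OUT=(all ⊤)
  B1:  IN=(all ⊤)  OUT={d:0, f:0; rest ⊤}
  B2:  IN={d:0, f:0; rest ⊤}  OUT={d:0, f:0; rest ⊤}
  B3:  IN={d:0, f:0; rest ⊤}  OUT={c:0, d:0, f:0; rest ⊤}
  B4:  IN={c:0, d:0, f:0; rest ⊤}  OUT={c:0, d:0, f:0; rest ⊤}

Merge at B4: IN[B4] = OUT[B3] = {a: ⊤, b: ⊤, c: 0, d: 0, e: ⊤, f: 0}
Applying B4's transfer function to that IN value gives OUT[B4] (row B4 above).

Answer: {a: ⊤, b: ⊤, c: 0, d: 0, e: ⊤, f: 0}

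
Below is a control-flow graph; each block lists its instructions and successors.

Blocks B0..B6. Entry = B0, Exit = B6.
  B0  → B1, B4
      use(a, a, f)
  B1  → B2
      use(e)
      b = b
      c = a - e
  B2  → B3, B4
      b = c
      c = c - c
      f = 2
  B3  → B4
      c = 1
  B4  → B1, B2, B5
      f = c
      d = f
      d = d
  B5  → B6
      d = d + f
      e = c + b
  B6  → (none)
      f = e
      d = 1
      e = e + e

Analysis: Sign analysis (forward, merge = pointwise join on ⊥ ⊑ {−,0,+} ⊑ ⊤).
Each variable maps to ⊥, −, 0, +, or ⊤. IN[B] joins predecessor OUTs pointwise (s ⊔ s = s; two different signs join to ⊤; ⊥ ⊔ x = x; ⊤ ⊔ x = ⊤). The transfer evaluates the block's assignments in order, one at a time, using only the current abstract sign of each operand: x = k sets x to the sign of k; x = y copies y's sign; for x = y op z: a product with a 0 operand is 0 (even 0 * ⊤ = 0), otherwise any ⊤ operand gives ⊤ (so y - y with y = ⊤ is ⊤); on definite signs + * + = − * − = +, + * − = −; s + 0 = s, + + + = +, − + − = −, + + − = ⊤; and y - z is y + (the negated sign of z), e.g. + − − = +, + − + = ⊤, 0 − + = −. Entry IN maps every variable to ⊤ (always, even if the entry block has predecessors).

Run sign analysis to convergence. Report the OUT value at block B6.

Answer: {a: ⊤, b: ⊤, c: ⊤, d: +, e: ⊤, f: ⊤}

Derivation:
Per-block solution:
  B0:  IN=(all ⊤)  OUT=(all ⊤)
  B1:  IN=(all ⊤)  OUT=(all ⊤)
  B2:  IN=(all ⊤)  OUT={f:+; rest ⊤}
  B3:  IN={f:+; rest ⊤}  OUT={c:+, f:+; rest ⊤}
  B4:  IN=(all ⊤)  OUT=(all ⊤)
  B5:  IN=(all ⊤)  OUT=(all ⊤)
  B6:  IN=(all ⊤)  OUT={d:+; rest ⊤}

Merge at B6: IN[B6] = OUT[B5] = {a: ⊤, b: ⊤, c: ⊤, d: ⊤, e: ⊤, f: ⊤}
Applying B6's transfer function to that IN value gives OUT[B6] (row B6 above).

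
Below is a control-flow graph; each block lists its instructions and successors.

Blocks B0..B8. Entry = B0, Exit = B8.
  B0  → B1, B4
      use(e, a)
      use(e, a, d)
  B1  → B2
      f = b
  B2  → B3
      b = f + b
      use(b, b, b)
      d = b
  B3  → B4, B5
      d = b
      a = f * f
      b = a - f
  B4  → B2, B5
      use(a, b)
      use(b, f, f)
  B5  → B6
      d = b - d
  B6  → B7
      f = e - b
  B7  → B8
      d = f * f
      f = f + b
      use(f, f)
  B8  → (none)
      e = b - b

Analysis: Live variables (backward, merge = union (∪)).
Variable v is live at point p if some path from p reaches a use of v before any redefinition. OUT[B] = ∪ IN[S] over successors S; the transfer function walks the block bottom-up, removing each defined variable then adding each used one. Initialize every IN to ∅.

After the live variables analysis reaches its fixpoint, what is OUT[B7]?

Answer: {b}

Trace:
Converged values:
  B0:   IN={a, b, d, e, f}   OUT={a, b, d, e, f}
  B1:   IN={b, e}   OUT={b, e, f}
  B2:   IN={b, e, f}   OUT={b, e, f}
  B3:   IN={b, e, f}   OUT={a, b, d, e, f}
  B4:   IN={a, b, d, e, f}   OUT={b, d, e, f}
  B5:   IN={b, d, e}   OUT={b, e}
  B6:   IN={b, e}   OUT={b, f}
  B7:   IN={b, f}   OUT={b}
  B8:   IN={b}   OUT={}

Merge at B7: OUT[B7] = IN[B8] = {b}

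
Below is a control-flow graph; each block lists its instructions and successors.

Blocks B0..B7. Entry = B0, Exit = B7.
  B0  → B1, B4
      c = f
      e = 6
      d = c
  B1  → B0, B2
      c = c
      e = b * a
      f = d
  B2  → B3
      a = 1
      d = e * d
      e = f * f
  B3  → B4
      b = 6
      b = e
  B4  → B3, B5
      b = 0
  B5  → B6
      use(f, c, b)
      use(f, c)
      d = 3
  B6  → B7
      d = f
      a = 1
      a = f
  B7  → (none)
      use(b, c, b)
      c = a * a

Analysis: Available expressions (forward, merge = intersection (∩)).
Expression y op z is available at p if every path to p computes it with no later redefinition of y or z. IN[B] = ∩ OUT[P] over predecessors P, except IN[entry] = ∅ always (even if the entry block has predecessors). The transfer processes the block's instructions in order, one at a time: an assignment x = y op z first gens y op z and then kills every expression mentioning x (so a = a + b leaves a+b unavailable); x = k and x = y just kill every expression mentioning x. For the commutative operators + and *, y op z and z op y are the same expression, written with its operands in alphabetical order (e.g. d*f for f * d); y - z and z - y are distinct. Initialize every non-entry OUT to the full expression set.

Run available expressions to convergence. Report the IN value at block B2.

Converged values:
  B0:   IN={}   OUT={}
  B1:   IN={}   OUT={a*b}
  B2:   IN={a*b}   OUT={f*f}
  B3:   IN={}   OUT={}
  B4:   IN={}   OUT={}
  B5:   IN={}   OUT={}
  B6:   IN={}   OUT={}
  B7:   IN={}   OUT={a*a}

Merge at B2: IN[B2] = OUT[B1] = {a*b}

Answer: {a*b}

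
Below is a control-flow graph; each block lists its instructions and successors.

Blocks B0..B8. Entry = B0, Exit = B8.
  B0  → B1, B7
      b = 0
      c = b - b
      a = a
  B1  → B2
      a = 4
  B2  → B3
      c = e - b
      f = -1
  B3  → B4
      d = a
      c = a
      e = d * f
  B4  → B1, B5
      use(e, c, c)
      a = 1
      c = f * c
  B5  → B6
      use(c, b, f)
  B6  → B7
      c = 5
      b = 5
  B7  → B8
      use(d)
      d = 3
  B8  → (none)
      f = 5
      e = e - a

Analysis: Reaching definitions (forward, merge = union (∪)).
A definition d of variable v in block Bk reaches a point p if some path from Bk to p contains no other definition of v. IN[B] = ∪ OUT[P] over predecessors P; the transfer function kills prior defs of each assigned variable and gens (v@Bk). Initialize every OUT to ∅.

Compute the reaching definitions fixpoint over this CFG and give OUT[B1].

Converged values:
  B0: | IN={} | OUT={a@B0, b@B0, c@B0}
  B1: | IN={a@B0, a@B4, b@B0, c@B0, c@B4, d@B3, e@B3, f@B2} | OUT={a@B1, b@B0, c@B0, c@B4, d@B3, e@B3, f@B2}
  B2: | IN={a@B1, b@B0, c@B0, c@B4, d@B3, e@B3, f@B2} | OUT={a@B1, b@B0, c@B2, d@B3, e@B3, f@B2}
  B3: | IN={a@B1, b@B0, c@B2, d@B3, e@B3, f@B2} | OUT={a@B1, b@B0, c@B3, d@B3, e@B3, f@B2}
  B4: | IN={a@B1, b@B0, c@B3, d@B3, e@B3, f@B2} | OUT={a@B4, b@B0, c@B4, d@B3, e@B3, f@B2}
  B5: | IN={a@B4, b@B0, c@B4, d@B3, e@B3, f@B2} | OUT={a@B4, b@B0, c@B4, d@B3, e@B3, f@B2}
  B6: | IN={a@B4, b@B0, c@B4, d@B3, e@B3, f@B2} | OUT={a@B4, b@B6, c@B6, d@B3, e@B3, f@B2}
  B7: | IN={a@B0, a@B4, b@B0, b@B6, c@B0, c@B6, d@B3, e@B3, f@B2} | OUT={a@B0, a@B4, b@B0, b@B6, c@B0, c@B6, d@B7, e@B3, f@B2}
  B8: | IN={a@B0, a@B4, b@B0, b@B6, c@B0, c@B6, d@B7, e@B3, f@B2} | OUT={a@B0, a@B4, b@B0, b@B6, c@B0, c@B6, d@B7, e@B8, f@B8}

Merge at B1: IN[B1] = OUT[B0] ⊔ OUT[B4] = {a@B0, a@B4, b@B0, c@B0, c@B4, d@B3, e@B3, f@B2}
Applying B1's transfer function to that IN value gives OUT[B1] (row B1 above).

Answer: {a@B1, b@B0, c@B0, c@B4, d@B3, e@B3, f@B2}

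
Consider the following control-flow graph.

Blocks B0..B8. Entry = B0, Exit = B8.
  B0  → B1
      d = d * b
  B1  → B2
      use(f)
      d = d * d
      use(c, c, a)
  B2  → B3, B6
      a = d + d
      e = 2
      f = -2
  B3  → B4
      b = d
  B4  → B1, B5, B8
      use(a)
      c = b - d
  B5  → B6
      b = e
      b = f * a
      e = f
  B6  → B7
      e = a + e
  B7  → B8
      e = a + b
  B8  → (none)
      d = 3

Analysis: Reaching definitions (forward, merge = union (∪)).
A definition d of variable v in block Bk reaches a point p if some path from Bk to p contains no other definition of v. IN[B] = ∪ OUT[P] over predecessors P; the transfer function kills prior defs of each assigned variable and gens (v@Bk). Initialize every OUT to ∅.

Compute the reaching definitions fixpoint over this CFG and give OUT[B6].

Per-block solution:
  B0: | IN={} | OUT={d@B0}
  B1: | IN={a@B2, b@B3, c@B4, d@B0, d@B1, e@B2, f@B2} | OUT={a@B2, b@B3, c@B4, d@B1, e@B2, f@B2}
  B2: | IN={a@B2, b@B3, c@B4, d@B1, e@B2, f@B2} | OUT={a@B2, b@B3, c@B4, d@B1, e@B2, f@B2}
  B3: | IN={a@B2, b@B3, c@B4, d@B1, e@B2, f@B2} | OUT={a@B2, b@B3, c@B4, d@B1, e@B2, f@B2}
  B4: | IN={a@B2, b@B3, c@B4, d@B1, e@B2, f@B2} | OUT={a@B2, b@B3, c@B4, d@B1, e@B2, f@B2}
  B5: | IN={a@B2, b@B3, c@B4, d@B1, e@B2, f@B2} | OUT={a@B2, b@B5, c@B4, d@B1, e@B5, f@B2}
  B6: | IN={a@B2, b@B3, b@B5, c@B4, d@B1, e@B2, e@B5, f@B2} | OUT={a@B2, b@B3, b@B5, c@B4, d@B1, e@B6, f@B2}
  B7: | IN={a@B2, b@B3, b@B5, c@B4, d@B1, e@B6, f@B2} | OUT={a@B2, b@B3, b@B5, c@B4, d@B1, e@B7, f@B2}
  B8: | IN={a@B2, b@B3, b@B5, c@B4, d@B1, e@B2, e@B7, f@B2} | OUT={a@B2, b@B3, b@B5, c@B4, d@B8, e@B2, e@B7, f@B2}

Merge at B6: IN[B6] = OUT[B2] ⊔ OUT[B5] = {a@B2, b@B3, b@B5, c@B4, d@B1, e@B2, e@B5, f@B2}
Applying B6's transfer function to that IN value gives OUT[B6] (row B6 above).

Answer: {a@B2, b@B3, b@B5, c@B4, d@B1, e@B6, f@B2}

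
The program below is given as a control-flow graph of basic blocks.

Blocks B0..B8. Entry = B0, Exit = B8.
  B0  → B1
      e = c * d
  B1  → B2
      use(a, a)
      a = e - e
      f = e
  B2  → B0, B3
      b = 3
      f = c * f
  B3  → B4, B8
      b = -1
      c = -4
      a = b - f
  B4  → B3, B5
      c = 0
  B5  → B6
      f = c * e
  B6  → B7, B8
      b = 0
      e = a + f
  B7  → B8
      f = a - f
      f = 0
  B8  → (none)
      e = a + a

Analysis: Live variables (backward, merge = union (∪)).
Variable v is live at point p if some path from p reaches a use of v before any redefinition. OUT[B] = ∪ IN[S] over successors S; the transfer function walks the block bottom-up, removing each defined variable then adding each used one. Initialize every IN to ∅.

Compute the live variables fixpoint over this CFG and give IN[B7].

Per-block solution:
  B0:   IN={a, c, d}   OUT={a, c, d, e}
  B1:   IN={a, c, d, e}   OUT={a, c, d, e, f}
  B2:   IN={a, c, d, e, f}   OUT={a, c, d, e, f}
  B3:   IN={e, f}   OUT={a, e, f}
  B4:   IN={a, e, f}   OUT={a, c, e, f}
  B5:   IN={a, c, e}   OUT={a, f}
  B6:   IN={a, f}   OUT={a, f}
  B7:   IN={a, f}   OUT={a}
  B8:   IN={a}   OUT={}

Merge at B7: OUT[B7] = IN[B8] = {a}
Applying B7's transfer function to that OUT value gives IN[B7] (row B7 above).

Answer: {a, f}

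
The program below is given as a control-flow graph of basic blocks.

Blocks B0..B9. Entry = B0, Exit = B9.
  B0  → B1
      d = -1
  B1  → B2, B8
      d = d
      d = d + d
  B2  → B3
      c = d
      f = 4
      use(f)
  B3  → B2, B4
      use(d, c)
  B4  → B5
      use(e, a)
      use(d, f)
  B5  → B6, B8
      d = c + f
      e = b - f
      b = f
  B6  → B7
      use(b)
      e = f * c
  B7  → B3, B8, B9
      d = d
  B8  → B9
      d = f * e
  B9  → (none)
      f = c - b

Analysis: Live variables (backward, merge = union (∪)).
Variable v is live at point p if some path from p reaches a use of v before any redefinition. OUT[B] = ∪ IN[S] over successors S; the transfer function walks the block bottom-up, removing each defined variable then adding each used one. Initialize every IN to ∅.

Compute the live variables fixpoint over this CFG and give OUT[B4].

Converged values:
  B0:  IN={a, b, c, e, f}  OUT={a, b, c, d, e, f}
  B1:  IN={a, b, c, d, e, f}  OUT={a, b, c, d, e, f}
  B2:  IN={a, b, d, e}  OUT={a, b, c, d, e, f}
  B3:  IN={a, b, c, d, e, f}  OUT={a, b, c, d, e, f}
  B4:  IN={a, b, c, d, e, f}  OUT={a, b, c, f}
  B5:  IN={a, b, c, f}  OUT={a, b, c, d, e, f}
  B6:  IN={a, b, c, d, f}  OUT={a, b, c, d, e, f}
  B7:  IN={a, b, c, d, e, f}  OUT={a, b, c, d, e, f}
  B8:  IN={b, c, e, f}  OUT={b, c}
  B9:  IN={b, c}  OUT={}

Merge at B4: OUT[B4] = IN[B5] = {a, b, c, f}

Answer: {a, b, c, f}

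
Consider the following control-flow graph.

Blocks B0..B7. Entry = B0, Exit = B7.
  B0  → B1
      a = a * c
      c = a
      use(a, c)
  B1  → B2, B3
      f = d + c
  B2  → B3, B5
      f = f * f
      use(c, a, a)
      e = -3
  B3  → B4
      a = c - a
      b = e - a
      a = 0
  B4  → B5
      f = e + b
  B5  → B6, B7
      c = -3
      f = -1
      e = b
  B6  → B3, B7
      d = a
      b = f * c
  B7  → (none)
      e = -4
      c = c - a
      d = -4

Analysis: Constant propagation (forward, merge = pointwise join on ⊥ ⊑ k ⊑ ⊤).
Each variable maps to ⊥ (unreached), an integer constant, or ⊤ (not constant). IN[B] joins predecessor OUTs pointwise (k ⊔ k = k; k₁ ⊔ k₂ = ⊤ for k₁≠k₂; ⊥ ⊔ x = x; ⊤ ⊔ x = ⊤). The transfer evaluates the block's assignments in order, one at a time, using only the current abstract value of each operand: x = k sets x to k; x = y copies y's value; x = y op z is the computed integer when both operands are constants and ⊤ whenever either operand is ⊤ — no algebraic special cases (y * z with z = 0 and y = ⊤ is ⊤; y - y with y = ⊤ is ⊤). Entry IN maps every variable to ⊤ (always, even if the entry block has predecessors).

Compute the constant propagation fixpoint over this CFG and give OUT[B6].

Per-block solution:
  B0:  IN=(all ⊤)  OUT=(all ⊤)
  B1:  IN=(all ⊤)  OUT=(all ⊤)
  B2:  IN=(all ⊤)  OUT={e:-3; rest ⊤}
  B3:  IN=(all ⊤)  OUT={a:0; rest ⊤}
  B4:  IN={a:0; rest ⊤}  OUT={a:0; rest ⊤}
  B5:  IN=(all ⊤)  OUT={c:-3, f:-1; rest ⊤}
  B6:  IN={c:-3, f:-1; rest ⊤}  OUT={b:3, c:-3, f:-1; rest ⊤}
  B7:  IN={c:-3, f:-1; rest ⊤}  OUT={d:-4, e:-4, f:-1; rest ⊤}

Merge at B6: IN[B6] = OUT[B5] = {a: ⊤, b: ⊤, c: -3, d: ⊤, e: ⊤, f: -1}
Applying B6's transfer function to that IN value gives OUT[B6] (row B6 above).

Answer: {a: ⊤, b: 3, c: -3, d: ⊤, e: ⊤, f: -1}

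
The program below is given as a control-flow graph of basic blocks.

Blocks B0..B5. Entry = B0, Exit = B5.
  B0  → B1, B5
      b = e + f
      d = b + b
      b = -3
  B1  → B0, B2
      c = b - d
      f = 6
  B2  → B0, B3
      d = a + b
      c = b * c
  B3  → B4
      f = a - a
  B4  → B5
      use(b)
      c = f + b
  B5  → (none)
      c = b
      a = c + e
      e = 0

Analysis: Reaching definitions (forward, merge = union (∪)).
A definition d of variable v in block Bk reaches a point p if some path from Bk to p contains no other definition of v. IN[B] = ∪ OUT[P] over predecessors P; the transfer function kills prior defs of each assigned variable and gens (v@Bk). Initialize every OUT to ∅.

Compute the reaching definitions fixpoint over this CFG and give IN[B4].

Fixpoint table:
  B0:   IN={b@B0, c@B1, c@B2, d@B0, d@B2, f@B1}   OUT={b@B0, c@B1, c@B2, d@B0, f@B1}
  B1:   IN={b@B0, c@B1, c@B2, d@B0, f@B1}   OUT={b@B0, c@B1, d@B0, f@B1}
  B2:   IN={b@B0, c@B1, d@B0, f@B1}   OUT={b@B0, c@B2, d@B2, f@B1}
  B3:   IN={b@B0, c@B2, d@B2, f@B1}   OUT={b@B0, c@B2, d@B2, f@B3}
  B4:   IN={b@B0, c@B2, d@B2, f@B3}   OUT={b@B0, c@B4, d@B2, f@B3}
  B5:   IN={b@B0, c@B1, c@B2, c@B4, d@B0, d@B2, f@B1, f@B3}   OUT={a@B5, b@B0, c@B5, d@B0, d@B2, e@B5, f@B1, f@B3}

Merge at B4: IN[B4] = OUT[B3] = {b@B0, c@B2, d@B2, f@B3}

Answer: {b@B0, c@B2, d@B2, f@B3}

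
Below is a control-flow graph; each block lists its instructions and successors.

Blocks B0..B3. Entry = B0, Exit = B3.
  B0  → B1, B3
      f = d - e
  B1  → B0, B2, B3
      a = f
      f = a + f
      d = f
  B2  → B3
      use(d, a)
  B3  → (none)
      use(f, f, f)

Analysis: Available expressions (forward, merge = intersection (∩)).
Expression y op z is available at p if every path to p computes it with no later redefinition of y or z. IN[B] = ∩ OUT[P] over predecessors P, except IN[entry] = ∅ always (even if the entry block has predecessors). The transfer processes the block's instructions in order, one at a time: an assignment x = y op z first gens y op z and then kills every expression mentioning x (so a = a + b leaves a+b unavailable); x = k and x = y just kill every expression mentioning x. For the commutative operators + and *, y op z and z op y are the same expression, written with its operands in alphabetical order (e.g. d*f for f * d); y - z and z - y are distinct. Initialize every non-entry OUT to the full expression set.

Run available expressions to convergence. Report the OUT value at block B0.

Answer: {d-e}

Working:
Fixpoint table:
  B0:  IN={}  OUT={d-e}
  B1:  IN={d-e}  OUT={}
  B2:  IN={}  OUT={}
  B3:  IN={}  OUT={}

Merge at B0 (entry node, so the boundary value {} is joined with the incoming edge(s)): IN[B0] = {} ∩ OUT[B1] = {}
Applying B0's transfer function to that IN value gives OUT[B0] (row B0 above).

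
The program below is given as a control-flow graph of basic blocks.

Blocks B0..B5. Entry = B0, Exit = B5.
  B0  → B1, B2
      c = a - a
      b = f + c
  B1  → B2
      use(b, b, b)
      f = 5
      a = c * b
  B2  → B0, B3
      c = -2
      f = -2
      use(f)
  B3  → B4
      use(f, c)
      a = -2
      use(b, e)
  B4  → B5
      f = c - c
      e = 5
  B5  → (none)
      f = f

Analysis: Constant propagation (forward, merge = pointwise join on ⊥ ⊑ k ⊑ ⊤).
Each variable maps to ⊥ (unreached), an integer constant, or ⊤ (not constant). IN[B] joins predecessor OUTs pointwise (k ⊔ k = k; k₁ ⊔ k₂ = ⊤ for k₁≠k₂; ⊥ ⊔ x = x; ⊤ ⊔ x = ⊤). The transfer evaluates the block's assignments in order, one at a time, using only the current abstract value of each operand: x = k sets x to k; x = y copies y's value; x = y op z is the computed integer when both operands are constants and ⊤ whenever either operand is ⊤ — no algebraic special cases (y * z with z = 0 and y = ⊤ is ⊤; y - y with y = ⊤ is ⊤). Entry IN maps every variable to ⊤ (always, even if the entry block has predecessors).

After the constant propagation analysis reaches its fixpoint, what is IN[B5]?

Answer: {a: -2, b: ⊤, c: -2, d: ⊤, e: 5, f: 0}

Derivation:
Converged values:
  B0:  IN=(all ⊤)  OUT=(all ⊤)
  B1:  IN=(all ⊤)  OUT={f:5; rest ⊤}
  B2:  IN=(all ⊤)  OUT={c:-2, f:-2; rest ⊤}
  B3:  IN={c:-2, f:-2; rest ⊤}  OUT={a:-2, c:-2, f:-2; rest ⊤}
  B4:  IN={a:-2, c:-2, f:-2; rest ⊤}  OUT={a:-2, c:-2, e:5, f:0; rest ⊤}
  B5:  IN={a:-2, c:-2, e:5, f:0; rest ⊤}  OUT={a:-2, c:-2, e:5, f:0; rest ⊤}

Merge at B5: IN[B5] = OUT[B4] = {a: -2, b: ⊤, c: -2, d: ⊤, e: 5, f: 0}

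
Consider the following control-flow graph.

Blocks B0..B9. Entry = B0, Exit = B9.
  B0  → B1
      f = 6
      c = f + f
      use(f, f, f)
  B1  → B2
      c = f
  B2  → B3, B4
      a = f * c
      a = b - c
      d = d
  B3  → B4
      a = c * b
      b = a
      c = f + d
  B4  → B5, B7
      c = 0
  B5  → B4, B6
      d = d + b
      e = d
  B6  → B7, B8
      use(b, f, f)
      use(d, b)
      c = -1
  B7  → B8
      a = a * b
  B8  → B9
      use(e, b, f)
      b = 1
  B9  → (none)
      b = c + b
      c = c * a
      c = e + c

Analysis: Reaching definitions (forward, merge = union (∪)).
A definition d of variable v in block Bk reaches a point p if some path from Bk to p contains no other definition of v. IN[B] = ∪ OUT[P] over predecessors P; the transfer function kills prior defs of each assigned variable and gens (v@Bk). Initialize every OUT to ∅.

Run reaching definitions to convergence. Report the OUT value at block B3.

Answer: {a@B3, b@B3, c@B3, d@B2, f@B0}

Trace:
Fixpoint table:
  B0:   IN={}   OUT={c@B0, f@B0}
  B1:   IN={c@B0, f@B0}   OUT={c@B1, f@B0}
  B2:   IN={c@B1, f@B0}   OUT={a@B2, c@B1, d@B2, f@B0}
  B3:   IN={a@B2, c@B1, d@B2, f@B0}   OUT={a@B3, b@B3, c@B3, d@B2, f@B0}
  B4:   IN={a@B2, a@B3, b@B3, c@B1, c@B3, c@B4, d@B2, d@B5, e@B5, f@B0}   OUT={a@B2, a@B3, b@B3, c@B4, d@B2, d@B5, e@B5, f@B0}
  B5:   IN={a@B2, a@B3, b@B3, c@B4, d@B2, d@B5, e@B5, f@B0}   OUT={a@B2, a@B3, b@B3, c@B4, d@B5, e@B5, f@B0}
  B6:   IN={a@B2, a@B3, b@B3, c@B4, d@B5, e@B5, f@B0}   OUT={a@B2, a@B3, b@B3, c@B6, d@B5, e@B5, f@B0}
  B7:   IN={a@B2, a@B3, b@B3, c@B4, c@B6, d@B2, d@B5, e@B5, f@B0}   OUT={a@B7, b@B3, c@B4, c@B6, d@B2, d@B5, e@B5, f@B0}
  B8:   IN={a@B2, a@B3, a@B7, b@B3, c@B4, c@B6, d@B2, d@B5, e@B5, f@B0}   OUT={a@B2, a@B3, a@B7, b@B8, c@B4, c@B6, d@B2, d@B5, e@B5, f@B0}
  B9:   IN={a@B2, a@B3, a@B7, b@B8, c@B4, c@B6, d@B2, d@B5, e@B5, f@B0}   OUT={a@B2, a@B3, a@B7, b@B9, c@B9, d@B2, d@B5, e@B5, f@B0}

Merge at B3: IN[B3] = OUT[B2] = {a@B2, c@B1, d@B2, f@B0}
Applying B3's transfer function to that IN value gives OUT[B3] (row B3 above).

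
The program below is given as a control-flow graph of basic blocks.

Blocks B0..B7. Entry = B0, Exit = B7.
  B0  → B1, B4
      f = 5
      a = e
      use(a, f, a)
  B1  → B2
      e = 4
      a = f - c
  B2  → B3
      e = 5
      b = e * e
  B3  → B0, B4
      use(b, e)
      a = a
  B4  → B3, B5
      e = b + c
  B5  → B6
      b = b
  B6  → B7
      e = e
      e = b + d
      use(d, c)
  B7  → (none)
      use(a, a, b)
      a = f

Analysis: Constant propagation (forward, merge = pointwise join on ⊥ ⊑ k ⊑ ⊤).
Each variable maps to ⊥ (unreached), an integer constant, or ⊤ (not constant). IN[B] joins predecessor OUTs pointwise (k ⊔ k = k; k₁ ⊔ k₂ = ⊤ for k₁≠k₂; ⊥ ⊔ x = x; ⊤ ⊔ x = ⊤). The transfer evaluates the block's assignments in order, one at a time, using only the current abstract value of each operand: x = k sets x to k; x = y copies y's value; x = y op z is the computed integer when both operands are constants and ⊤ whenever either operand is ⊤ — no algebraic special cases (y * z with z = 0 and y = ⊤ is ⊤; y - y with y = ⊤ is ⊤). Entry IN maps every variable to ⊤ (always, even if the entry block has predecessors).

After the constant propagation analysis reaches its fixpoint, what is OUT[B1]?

Converged values:
  B0:  IN=(all ⊤)  OUT={f:5; rest ⊤}
  B1:  IN={f:5; rest ⊤}  OUT={e:4, f:5; rest ⊤}
  B2:  IN={e:4, f:5; rest ⊤}  OUT={b:25, e:5, f:5; rest ⊤}
  B3:  IN={f:5; rest ⊤}  OUT={f:5; rest ⊤}
  B4:  IN={f:5; rest ⊤}  OUT={f:5; rest ⊤}
  B5:  IN={f:5; rest ⊤}  OUT={f:5; rest ⊤}
  B6:  IN={f:5; rest ⊤}  OUT={f:5; rest ⊤}
  B7:  IN={f:5; rest ⊤}  OUT={a:5, f:5; rest ⊤}

Merge at B1: IN[B1] = OUT[B0] = {a: ⊤, b: ⊤, c: ⊤, d: ⊤, e: ⊤, f: 5}
Applying B1's transfer function to that IN value gives OUT[B1] (row B1 above).

Answer: {a: ⊤, b: ⊤, c: ⊤, d: ⊤, e: 4, f: 5}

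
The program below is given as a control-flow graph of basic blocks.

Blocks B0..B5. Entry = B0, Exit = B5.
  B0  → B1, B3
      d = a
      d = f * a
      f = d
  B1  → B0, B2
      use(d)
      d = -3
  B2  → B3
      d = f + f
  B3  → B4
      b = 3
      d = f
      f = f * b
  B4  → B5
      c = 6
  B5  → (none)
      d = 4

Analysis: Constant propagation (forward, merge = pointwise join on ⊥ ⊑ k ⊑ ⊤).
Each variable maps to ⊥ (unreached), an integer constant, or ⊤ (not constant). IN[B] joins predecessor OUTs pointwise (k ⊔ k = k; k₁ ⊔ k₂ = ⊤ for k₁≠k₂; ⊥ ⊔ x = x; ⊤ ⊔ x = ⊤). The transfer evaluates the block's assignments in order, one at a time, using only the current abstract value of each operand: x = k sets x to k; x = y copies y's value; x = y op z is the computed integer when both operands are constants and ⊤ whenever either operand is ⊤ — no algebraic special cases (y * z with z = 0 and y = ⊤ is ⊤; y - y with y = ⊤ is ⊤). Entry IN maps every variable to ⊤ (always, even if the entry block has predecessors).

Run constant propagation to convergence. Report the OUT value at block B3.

Per-block solution:
  B0:   IN=(all ⊤)   OUT=(all ⊤)
  B1:   IN=(all ⊤)   OUT={d:-3; rest ⊤}
  B2:   IN={d:-3; rest ⊤}   OUT=(all ⊤)
  B3:   IN=(all ⊤)   OUT={b:3; rest ⊤}
  B4:   IN={b:3; rest ⊤}   OUT={b:3, c:6; rest ⊤}
  B5:   IN={b:3, c:6; rest ⊤}   OUT={b:3, c:6, d:4; rest ⊤}

Merge at B3: IN[B3] = OUT[B0] ⊔ OUT[B2] = {a: ⊤, b: ⊤, c: ⊤, d: ⊤, e: ⊤, f: ⊤}
Applying B3's transfer function to that IN value gives OUT[B3] (row B3 above).

Answer: {a: ⊤, b: 3, c: ⊤, d: ⊤, e: ⊤, f: ⊤}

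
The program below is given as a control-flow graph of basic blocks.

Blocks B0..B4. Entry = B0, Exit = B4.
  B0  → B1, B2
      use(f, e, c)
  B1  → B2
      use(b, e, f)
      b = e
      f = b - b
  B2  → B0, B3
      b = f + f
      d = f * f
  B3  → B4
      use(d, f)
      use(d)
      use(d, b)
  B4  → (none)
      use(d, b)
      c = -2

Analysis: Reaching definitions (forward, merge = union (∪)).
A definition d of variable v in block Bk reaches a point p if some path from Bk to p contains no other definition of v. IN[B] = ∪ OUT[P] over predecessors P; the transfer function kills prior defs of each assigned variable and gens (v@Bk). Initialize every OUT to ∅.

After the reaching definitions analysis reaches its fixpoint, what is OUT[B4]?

Answer: {b@B2, c@B4, d@B2, f@B1}

Derivation:
Converged values:
  B0: | IN={b@B2, d@B2, f@B1} | OUT={b@B2, d@B2, f@B1}
  B1: | IN={b@B2, d@B2, f@B1} | OUT={b@B1, d@B2, f@B1}
  B2: | IN={b@B1, b@B2, d@B2, f@B1} | OUT={b@B2, d@B2, f@B1}
  B3: | IN={b@B2, d@B2, f@B1} | OUT={b@B2, d@B2, f@B1}
  B4: | IN={b@B2, d@B2, f@B1} | OUT={b@B2, c@B4, d@B2, f@B1}

Merge at B4: IN[B4] = OUT[B3] = {b@B2, d@B2, f@B1}
Applying B4's transfer function to that IN value gives OUT[B4] (row B4 above).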